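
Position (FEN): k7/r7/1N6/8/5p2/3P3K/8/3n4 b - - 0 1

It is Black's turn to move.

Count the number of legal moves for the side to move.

2

Black to move; king on a8.
In check: yes, from the white knight on b6.
Legal moves: Kb8, Kb7.
Count: 2.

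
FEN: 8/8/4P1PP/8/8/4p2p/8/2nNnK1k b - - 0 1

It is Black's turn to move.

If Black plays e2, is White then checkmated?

After e2: white king on f1; in check: yes, from the black pawn on e2.
White has 2 legal replies: Kf2, Kxe1.
In check but a legal move exists → not checkmate.

no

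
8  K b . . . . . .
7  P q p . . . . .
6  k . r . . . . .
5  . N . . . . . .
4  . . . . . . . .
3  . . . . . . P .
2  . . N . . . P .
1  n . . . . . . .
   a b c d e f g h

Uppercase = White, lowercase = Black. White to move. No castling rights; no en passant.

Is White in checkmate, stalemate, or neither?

checkmate

White to move; white king on a8.
In check: yes, from the black queen on b7.
King squares — a7: own pawn; b7: attacked by Ka6; b8: attacked by Qb7.
Legal moves for White: none.
In check with no legal moves → checkmate.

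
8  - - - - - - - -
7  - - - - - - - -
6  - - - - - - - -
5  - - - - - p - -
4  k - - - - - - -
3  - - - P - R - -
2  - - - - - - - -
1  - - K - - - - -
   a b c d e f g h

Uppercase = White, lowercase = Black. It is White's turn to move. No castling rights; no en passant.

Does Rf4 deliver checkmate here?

After Rf4: black king on a4; in check: yes, from the white rook on f4.
Black has 4 legal replies: Kb5, Ka5, Kb3, Ka3.
In check but a legal move exists → not checkmate.

no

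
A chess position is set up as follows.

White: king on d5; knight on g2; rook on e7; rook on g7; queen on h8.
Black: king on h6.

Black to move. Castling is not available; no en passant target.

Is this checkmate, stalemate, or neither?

Black to move; black king on h6.
In check: yes, from the white queen on h8.
King squares — g5: attacked by Rg7; h5: attacked by Qh8; g6: attacked by Rg7; g7: attacked by Re7; h7: attacked by Rg7.
Legal moves for Black: none.
In check with no legal moves → checkmate.

checkmate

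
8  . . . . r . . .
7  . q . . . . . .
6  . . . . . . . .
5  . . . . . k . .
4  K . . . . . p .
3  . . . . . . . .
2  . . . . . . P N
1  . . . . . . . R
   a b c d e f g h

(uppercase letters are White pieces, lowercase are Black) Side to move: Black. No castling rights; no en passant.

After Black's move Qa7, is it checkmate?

After Qa7: white king on a4; in check: yes, from the black queen on a7.
White has 3 legal replies: Kb5, Kb4, Kb3.
In check but a legal move exists → not checkmate.

no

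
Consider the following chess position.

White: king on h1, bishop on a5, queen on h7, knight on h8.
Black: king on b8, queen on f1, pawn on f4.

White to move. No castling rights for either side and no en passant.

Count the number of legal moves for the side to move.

White to move; king on h1.
In check: yes, from the black queen on f1.
Legal moves: Kh2.
Count: 1.

1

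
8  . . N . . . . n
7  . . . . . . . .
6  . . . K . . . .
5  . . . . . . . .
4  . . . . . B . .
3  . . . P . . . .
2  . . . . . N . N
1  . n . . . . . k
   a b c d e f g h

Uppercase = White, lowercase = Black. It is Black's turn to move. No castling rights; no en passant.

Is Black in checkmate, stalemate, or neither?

Black to move; black king on h1.
In check: yes, from the white knight on f2.
Legal moves for Black: Kg2, Kg1.
Black is in check but has 2 legal moves → neither.

neither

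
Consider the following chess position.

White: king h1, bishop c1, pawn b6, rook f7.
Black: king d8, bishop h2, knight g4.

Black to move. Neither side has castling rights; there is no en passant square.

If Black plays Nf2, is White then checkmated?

no

After Nf2: white king on h1; in check: yes, from the black knight on f2.
White has 3 legal replies: Kxh2, Kg2, Rxf2.
In check but a legal move exists → not checkmate.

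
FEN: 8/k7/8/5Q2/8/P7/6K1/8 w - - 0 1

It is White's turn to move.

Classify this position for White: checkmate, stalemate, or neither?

neither

White to move; white king on g2.
In check: no.
Legal moves for White include: Qf8, Qc8, Qh7+, Qf7+, Qd7+, Qg6, Qf6, Qe6, Qh5, Qg5, Qe5, Qd5, Qc5+, Qb5, Qa5+, Qg4, Qf4, Qe4, ... (list truncated; more exist).
White has legal moves and is not in check → neither.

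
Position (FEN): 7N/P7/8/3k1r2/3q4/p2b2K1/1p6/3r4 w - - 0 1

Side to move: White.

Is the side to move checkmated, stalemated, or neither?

White to move; white king on g3.
In check: no.
Legal moves for White: Nf7, Ng6, Kh3, Kh2, Kg2, a8=Q+, a8=R, a8=B+, a8=N.
White has 9 legal moves and is not in check → neither.

neither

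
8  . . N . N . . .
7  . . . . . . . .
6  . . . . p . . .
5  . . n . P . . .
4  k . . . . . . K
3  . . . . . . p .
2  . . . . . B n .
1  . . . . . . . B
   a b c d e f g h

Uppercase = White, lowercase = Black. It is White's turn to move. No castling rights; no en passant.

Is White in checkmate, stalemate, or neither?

White to move; white king on h4.
In check: yes, from the black knight on g2.
King squares — g3: available; h3: available; g4: available; g5: available; h5: available.
Legal moves for White: Kh5, Kg5, Kg4, Kh3, Kxg3, Bxg2.
White is in check but has 6 legal moves → neither.

neither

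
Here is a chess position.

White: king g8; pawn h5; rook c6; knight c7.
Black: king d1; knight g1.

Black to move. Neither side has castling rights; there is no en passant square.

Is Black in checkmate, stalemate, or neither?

neither

Black to move; black king on d1.
In check: no.
Legal moves for Black: Nh3, Nf3, Ne2, Ke2, Kd2, Ke1.
Black has 6 legal moves and is not in check → neither.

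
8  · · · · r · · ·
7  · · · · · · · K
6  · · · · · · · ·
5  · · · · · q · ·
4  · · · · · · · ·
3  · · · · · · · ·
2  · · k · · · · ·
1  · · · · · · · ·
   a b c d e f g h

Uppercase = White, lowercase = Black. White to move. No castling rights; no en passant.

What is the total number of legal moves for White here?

2

White to move; king on h7.
In check: yes, from the black queen on f5.
Legal moves: Kg7, Kh6.
Count: 2.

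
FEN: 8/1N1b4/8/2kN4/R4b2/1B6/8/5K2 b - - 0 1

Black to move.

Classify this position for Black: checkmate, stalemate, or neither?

Black to move; black king on c5.
In check: yes, from the white knight on b7.
Legal moves for Black: Kc6, Kb5.
Black is in check but has 2 legal moves → neither.

neither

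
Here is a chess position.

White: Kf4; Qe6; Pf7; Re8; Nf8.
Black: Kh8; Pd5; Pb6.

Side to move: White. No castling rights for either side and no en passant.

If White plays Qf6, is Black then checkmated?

yes

After Qf6: black king on h8; in check: yes, from the white queen on f6.
King squares — g7: attacked by Qf6; h7: attacked by Nf8; g8: attacked by Pf7.
Black has no legal moves → checkmate.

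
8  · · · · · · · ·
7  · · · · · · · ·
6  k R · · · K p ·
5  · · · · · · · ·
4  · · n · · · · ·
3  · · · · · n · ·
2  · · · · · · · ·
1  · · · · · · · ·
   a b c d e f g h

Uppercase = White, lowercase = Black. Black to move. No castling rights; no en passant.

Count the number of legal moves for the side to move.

4

Black to move; king on a6.
In check: yes, from the white rook on b6.
Legal moves: Ka7, Kxb6, Ka5, Nxb6.
Count: 4.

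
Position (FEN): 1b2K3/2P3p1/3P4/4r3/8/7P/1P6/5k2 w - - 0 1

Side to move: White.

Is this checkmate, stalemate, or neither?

White to move; white king on e8.
In check: yes, from the black rook on e5.
Legal moves for White: Kf8, Kd8, Kf7, Kd7.
White is in check but has 4 legal moves → neither.

neither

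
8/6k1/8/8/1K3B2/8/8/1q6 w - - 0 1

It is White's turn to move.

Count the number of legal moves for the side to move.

6

White to move; king on b4.
In check: yes, from the black queen on b1.
Legal moves: Kc5, Ka5, Kc4, Ka4, Kc3, Ka3.
Count: 6.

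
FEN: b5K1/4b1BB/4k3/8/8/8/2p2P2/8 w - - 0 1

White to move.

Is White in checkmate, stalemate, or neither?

White to move; white king on g8.
In check: no.
Legal moves for White: Kh8, Bg6, Bf5+, Be4, Bd3, Bxc2, Bh8, Bf8, Bh6, Bf6, Be5, Bd4, Bc3, Bb2, Ba1, f3, f4.
White has 17 legal moves and is not in check → neither.

neither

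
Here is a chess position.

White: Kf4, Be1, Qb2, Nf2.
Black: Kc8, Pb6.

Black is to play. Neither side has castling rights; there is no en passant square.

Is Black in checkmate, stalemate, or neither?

neither

Black to move; black king on c8.
In check: no.
Legal moves for Black: Kd8, Kb8, Kd7, Kc7, Kb7, b5.
Black has 6 legal moves and is not in check → neither.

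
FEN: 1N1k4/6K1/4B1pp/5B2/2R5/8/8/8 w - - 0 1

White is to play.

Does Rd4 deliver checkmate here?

After Rd4: black king on d8; in check: yes, from the white rook on d4.
Black has 3 legal replies: Ke8, Ke7, Kc7.
In check but a legal move exists → not checkmate.

no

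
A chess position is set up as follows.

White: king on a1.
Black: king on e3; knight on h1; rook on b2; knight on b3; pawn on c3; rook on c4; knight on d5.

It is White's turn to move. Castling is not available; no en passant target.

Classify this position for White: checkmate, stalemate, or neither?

checkmate

White to move; white king on a1.
In check: yes, from the black knight on b3.
King squares — b1: attacked by Rb2; a2: attacked by Rb2; b2: attacked by Pc3.
Legal moves for White: none.
In check with no legal moves → checkmate.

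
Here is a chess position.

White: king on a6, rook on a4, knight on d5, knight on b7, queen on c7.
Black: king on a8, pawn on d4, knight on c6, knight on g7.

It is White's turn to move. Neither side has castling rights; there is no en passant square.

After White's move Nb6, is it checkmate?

yes

After Nb6: black king on a8; in check: yes, from the white knight on b6.
King squares — a7: attacked by Ka6; b7: attacked by Ka6; b8: attacked by Qc7.
Black has no legal moves → checkmate.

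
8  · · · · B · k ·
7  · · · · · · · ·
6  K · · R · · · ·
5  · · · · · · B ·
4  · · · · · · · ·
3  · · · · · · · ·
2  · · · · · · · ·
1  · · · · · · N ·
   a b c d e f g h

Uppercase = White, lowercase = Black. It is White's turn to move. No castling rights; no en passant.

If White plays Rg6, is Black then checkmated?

After Rg6: black king on g8; in check: yes, from the white rook on g6.
Black has 3 legal replies: Kh8, Kf8, Kh7.
In check but a legal move exists → not checkmate.

no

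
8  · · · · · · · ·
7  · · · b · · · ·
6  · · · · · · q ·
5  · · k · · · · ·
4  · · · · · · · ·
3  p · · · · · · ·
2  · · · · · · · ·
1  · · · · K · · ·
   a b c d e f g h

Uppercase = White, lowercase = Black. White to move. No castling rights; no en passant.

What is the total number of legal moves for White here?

White to move; king on e1.
In check: no.
Legal moves: Kf2, Ke2, Kd2, Kf1, Kd1.
Count: 5.

5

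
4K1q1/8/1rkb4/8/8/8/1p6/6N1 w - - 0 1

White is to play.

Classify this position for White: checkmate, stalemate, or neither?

White to move; white king on e8.
In check: yes, from the black queen on g8.
King squares — d7: attacked by Kc6; e7: attacked by Bd6; f7: attacked by Qg8; d8: attacked by Qg8; f8: attacked by Bd6.
Legal moves for White: none.
In check with no legal moves → checkmate.

checkmate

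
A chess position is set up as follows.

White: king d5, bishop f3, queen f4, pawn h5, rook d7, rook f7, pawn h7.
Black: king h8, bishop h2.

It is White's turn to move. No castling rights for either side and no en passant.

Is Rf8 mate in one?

yes

After Rf8: black king on h8; in check: yes, from the white rook on f8.
King squares — g7: attacked by Rd7; h7: attacked by Rd7; g8: attacked by Ph7.
Black has no legal moves → checkmate.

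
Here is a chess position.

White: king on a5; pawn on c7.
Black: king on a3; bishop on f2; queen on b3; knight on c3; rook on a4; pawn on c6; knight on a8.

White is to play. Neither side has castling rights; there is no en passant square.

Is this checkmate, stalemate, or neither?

White to move; white king on a5.
In check: yes, from the black rook on a4.
King squares — a4: attacked by Ka3; b4: attacked by Ka3; b5: attacked by Qb3; a6: attacked by Ra4; b6: attacked by Bf2.
Legal moves for White: none.
In check with no legal moves → checkmate.

checkmate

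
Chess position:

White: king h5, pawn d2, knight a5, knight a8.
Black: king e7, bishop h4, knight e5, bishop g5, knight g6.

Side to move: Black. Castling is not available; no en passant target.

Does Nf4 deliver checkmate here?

yes

After Nf4: white king on h5; in check: yes, from the black knight on f4.
King squares — g4: attacked by Ne5; h4: attacked by Bg5; g5: attacked by Bh4; g6: attacked by Nf4; h6: attacked by Bg5.
White has no legal moves → checkmate.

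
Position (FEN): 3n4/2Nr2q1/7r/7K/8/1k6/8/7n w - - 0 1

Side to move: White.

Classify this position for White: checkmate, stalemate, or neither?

White to move; white king on h5.
In check: yes, from the black rook on h6.
King squares — g4: attacked by Qg7; h4: attacked by Rh6; g5: attacked by Qg7; g6: attacked by Rh6; h6: attacked by Qg7.
Legal moves for White: none.
In check with no legal moves → checkmate.

checkmate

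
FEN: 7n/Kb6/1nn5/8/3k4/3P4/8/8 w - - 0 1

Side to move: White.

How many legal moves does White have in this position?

2

White to move; king on a7.
In check: yes, from the black knight on c6.
Legal moves: Kxb7, Kxb6.
Count: 2.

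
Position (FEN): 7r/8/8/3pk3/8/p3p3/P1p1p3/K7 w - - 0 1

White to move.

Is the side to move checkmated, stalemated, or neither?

stalemate

White to move; white king on a1.
In check: no.
King squares — b1: attacked by Pc2; a2: own pawn; b2: attacked by Pa3.
Legal moves for White: none.
Not in check and no legal moves → stalemate.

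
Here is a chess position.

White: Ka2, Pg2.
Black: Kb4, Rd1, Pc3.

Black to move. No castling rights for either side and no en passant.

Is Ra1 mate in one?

After Ra1: white king on a2; in check: yes, from the black rook on a1.
White has 1 legal reply: Kxa1.
In check but a legal move exists → not checkmate.

no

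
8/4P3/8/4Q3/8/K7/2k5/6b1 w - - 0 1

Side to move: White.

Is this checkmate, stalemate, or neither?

White to move; white king on a3.
In check: no.
Legal moves for White include: Qh8, Qb8, Qg7, Qc7+, Qf6, Qe6, Qd6, Qh5, Qg5, Qf5+, Qd5, Qc5+, Qb5, Qa5, Qf4, Qe4+, Qd4, Qg3, ... (list truncated; more exist).
White has legal moves and is not in check → neither.

neither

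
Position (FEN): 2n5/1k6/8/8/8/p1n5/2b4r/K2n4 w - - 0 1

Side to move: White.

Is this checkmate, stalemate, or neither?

stalemate

White to move; white king on a1.
In check: no.
King squares — b1: attacked by Bc2; a2: attacked by Nc3; b2: attacked by Nd1.
Legal moves for White: none.
Not in check and no legal moves → stalemate.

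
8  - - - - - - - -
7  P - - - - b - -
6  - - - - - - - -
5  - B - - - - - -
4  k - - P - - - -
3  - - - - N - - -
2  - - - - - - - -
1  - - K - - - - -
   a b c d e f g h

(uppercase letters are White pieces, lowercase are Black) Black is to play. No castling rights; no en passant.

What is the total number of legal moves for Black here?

Black to move; king on a4.
In check: yes, from the white bishop on b5.
Legal moves: Kxb5, Ka5, Kb4, Kb3, Ka3.
Count: 5.

5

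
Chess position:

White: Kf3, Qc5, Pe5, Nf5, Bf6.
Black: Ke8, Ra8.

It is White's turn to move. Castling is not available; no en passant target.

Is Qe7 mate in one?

After Qe7: black king on e8; in check: yes, from the white queen on e7.
King squares — d7: attacked by Qe7; e7: attacked by Nf5; f7: attacked by Qe7; d8: attacked by Qe7; f8: attacked by Qe7.
Black has no legal moves → checkmate.

yes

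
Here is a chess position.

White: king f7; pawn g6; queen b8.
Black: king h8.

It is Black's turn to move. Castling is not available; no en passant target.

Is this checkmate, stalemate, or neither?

Black to move; black king on h8.
In check: yes, from the white queen on b8.
King squares — g7: attacked by Kf7; h7: attacked by Pg6; g8: attacked by Kf7.
Legal moves for Black: none.
In check with no legal moves → checkmate.

checkmate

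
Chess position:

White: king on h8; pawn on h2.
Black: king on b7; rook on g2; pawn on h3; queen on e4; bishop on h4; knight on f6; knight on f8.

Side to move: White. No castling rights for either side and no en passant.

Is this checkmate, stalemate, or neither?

stalemate

White to move; white king on h8.
In check: no.
King squares — g7: attacked by Rg2; h7: attacked by Qe4; g8: attacked by Rg2.
Legal moves for White: none.
Not in check and no legal moves → stalemate.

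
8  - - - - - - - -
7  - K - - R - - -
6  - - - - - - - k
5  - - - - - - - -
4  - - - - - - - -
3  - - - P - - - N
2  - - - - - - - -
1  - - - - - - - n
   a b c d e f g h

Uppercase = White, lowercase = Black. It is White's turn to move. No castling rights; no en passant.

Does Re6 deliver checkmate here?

no

After Re6: black king on h6; in check: yes, from the white rook on e6.
Black has 3 legal replies: Kh7, Kg7, Kh5.
In check but a legal move exists → not checkmate.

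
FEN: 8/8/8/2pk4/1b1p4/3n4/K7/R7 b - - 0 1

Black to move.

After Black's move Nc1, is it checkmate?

no

After Nc1: white king on a2; in check: yes, from the black knight on c1.
White has 3 legal replies: Kb2, Kb1, Rxc1.
In check but a legal move exists → not checkmate.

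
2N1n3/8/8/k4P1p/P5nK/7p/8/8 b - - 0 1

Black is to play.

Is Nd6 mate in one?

no

After Nd6: white king on h4; in check: no.
White is not in check, so this cannot be checkmate.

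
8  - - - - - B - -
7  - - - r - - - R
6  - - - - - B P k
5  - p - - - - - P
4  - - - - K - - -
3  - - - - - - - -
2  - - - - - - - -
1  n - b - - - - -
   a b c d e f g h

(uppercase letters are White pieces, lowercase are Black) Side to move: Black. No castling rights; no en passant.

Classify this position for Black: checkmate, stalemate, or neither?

Black to move; black king on h6.
In check: yes, from the white rook on h7 and the white bishop on f8.
King squares — g5: attacked by Bf6; h5: attacked by Rh7; g6: attacked by Ph5; g7: attacked by Bf6; h7: attacked by Pg6.
Legal moves for Black: none.
In check with no legal moves → checkmate.

checkmate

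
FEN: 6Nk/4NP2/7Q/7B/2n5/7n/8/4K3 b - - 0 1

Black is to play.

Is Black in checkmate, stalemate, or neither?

checkmate

Black to move; black king on h8.
In check: yes, from the white queen on h6.
King squares — g7: attacked by Qh6; h7: attacked by Qh6; g8: attacked by Ne7.
Legal moves for Black: none.
In check with no legal moves → checkmate.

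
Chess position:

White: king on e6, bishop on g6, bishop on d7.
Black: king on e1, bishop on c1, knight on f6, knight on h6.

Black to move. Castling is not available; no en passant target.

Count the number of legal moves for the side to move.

23

Black to move; king on e1.
In check: no.
Legal moves: Nhg8, Nf7, Nf5, Nhg4, Nfg8, Ne8, Nh7, Nxd7, Nh5, Nd5, Nfg4, Ne4, Kf2, Ke2, Kd2, Kf1, Kd1, Bg5, Bf4, Be3, Ba3, Bd2, Bb2.
Count: 23.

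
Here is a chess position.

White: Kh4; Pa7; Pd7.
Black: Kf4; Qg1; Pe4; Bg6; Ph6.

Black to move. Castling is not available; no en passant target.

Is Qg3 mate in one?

yes

After Qg3: white king on h4; in check: yes, from the black queen on g3.
King squares — g3: attacked by Kf4; h3: attacked by Qg3; g4: attacked by Qg3; g5: attacked by Qg3; h5: attacked by Bg6.
White has no legal moves → checkmate.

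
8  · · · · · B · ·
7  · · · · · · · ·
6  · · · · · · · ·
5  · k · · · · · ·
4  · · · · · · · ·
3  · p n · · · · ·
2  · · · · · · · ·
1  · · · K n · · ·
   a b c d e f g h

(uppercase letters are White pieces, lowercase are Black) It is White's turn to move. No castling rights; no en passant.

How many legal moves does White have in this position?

3

White to move; king on d1.
In check: yes, from the black knight on c3.
Legal moves: Kd2, Kxe1, Kc1.
Count: 3.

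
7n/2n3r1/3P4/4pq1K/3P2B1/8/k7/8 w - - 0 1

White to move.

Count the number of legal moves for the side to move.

3

White to move; king on h5.
In check: yes, from the black queen on f5.
Legal moves: Kh6, Kh4, Bxf5.
Count: 3.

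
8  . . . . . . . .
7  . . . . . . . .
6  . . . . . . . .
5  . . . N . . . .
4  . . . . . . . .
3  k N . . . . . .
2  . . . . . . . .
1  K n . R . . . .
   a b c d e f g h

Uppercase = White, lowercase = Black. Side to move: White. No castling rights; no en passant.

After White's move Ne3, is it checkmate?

no

After Ne3: black king on a3; in check: no.
Black is not in check, so this cannot be checkmate.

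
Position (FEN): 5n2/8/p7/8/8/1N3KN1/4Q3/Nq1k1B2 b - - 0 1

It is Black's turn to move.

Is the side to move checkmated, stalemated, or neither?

Black to move; black king on d1.
In check: yes, from the white queen on e2.
King squares — c1: attacked by Nb3; e1: attacked by Qe2; c2: attacked by Na1; d2: attacked by Qe2; e2: attacked by Bf1.
Legal moves for Black: none.
In check with no legal moves → checkmate.

checkmate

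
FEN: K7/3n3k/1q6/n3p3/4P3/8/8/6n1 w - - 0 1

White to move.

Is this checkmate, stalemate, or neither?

stalemate

White to move; white king on a8.
In check: no.
King squares — a7: attacked by Qb6; b7: attacked by Na5; b8: attacked by Qb6.
Legal moves for White: none.
Not in check and no legal moves → stalemate.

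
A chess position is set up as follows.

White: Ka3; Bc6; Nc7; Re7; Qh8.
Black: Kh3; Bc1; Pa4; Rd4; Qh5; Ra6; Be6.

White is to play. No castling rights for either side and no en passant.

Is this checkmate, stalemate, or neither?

White to move; white king on a3.
In check: yes, from the black bishop on c1.
King squares — a2: attacked by Be6; b2: attacked by Bc1; b3: attacked by Pa4; a4: attacked by Rd4; b4: attacked by Rd4.
Legal moves for White: none.
In check with no legal moves → checkmate.

checkmate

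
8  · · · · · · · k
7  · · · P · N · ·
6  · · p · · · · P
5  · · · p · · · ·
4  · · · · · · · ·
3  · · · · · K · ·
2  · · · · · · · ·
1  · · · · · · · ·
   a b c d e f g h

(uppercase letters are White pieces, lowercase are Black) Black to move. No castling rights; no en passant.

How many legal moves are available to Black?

Black to move; king on h8.
In check: yes, from the white knight on f7.
Legal moves: Kg8, Kh7.
Count: 2.

2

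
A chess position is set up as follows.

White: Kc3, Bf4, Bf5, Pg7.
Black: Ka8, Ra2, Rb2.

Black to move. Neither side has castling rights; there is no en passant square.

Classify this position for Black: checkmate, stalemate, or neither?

neither

Black to move; black king on a8.
In check: no.
Legal moves for Black include: Kb7, Ka7, Rb8, Rb7, Rb6, Rb5, Rb4, Rb3+, Rh2, Rg2, Rf2, Re2, Rd2, Rc2+, Rb1, Ra7, Ra6, Ra5, ... (list truncated; more exist).
Black has legal moves and is not in check → neither.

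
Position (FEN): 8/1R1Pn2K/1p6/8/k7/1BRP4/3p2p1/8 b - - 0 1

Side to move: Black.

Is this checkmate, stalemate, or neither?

Black to move; black king on a4.
In check: yes, from the white bishop on b3.
Legal moves for Black: Kb5, Ka5, Kb4, Ka3.
Black is in check but has 4 legal moves → neither.

neither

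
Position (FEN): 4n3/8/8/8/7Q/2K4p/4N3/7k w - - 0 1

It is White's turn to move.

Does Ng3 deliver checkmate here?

no

After Ng3: black king on h1; in check: yes, from the white knight on g3.
Black has 3 legal replies: Kh2, Kg2, Kg1.
In check but a legal move exists → not checkmate.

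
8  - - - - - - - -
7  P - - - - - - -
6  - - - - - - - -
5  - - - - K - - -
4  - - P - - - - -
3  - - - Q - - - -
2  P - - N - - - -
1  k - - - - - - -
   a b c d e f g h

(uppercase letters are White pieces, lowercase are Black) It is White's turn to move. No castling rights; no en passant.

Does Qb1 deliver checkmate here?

yes

After Qb1: black king on a1; in check: yes, from the white queen on b1.
King squares — b1: attacked by Nd2; a2: attacked by Qb1; b2: attacked by Qb1.
Black has no legal moves → checkmate.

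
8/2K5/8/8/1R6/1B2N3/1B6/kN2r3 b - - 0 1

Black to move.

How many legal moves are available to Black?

2

Black to move; king on a1.
In check: yes, from the white bishop on b2.
Legal moves: Kxb2, Kxb1.
Count: 2.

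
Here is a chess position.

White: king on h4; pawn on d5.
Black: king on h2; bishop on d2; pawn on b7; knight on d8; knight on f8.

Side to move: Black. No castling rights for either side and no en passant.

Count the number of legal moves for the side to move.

Black to move; king on h2.
In check: no.
Legal moves: Nh7, Nd7, Ng6+, Nfe6, Nf7, Nde6, Nc6, Kg2, Kh1, Kg1, Bh6, Bg5+, Ba5, Bf4, Bb4, Be3, Bc3, Be1+, Bc1, b6, b5.
Count: 21.

21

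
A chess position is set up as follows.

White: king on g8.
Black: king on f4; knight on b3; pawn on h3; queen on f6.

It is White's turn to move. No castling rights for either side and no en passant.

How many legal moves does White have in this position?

White to move; king on g8.
In check: no.
Legal moves: Kh7.
Count: 1.

1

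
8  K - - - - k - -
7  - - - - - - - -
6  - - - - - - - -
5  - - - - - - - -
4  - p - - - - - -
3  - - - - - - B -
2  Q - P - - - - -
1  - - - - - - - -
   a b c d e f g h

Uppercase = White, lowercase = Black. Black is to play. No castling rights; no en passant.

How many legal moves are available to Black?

Black to move; king on f8.
In check: no.
Legal moves: Ke8, Kg7, Ke7, b3.
Count: 4.

4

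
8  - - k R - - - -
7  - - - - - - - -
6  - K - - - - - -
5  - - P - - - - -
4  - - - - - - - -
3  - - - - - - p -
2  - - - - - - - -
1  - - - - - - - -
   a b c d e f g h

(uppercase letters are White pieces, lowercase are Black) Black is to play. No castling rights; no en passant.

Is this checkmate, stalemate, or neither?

neither

Black to move; black king on c8.
In check: yes, from the white rook on d8.
Legal moves for Black: Kxd8.
Black is in check but has 1 legal move → neither.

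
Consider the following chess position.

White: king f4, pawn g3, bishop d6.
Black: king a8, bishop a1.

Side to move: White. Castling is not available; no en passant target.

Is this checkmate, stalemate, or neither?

neither

White to move; white king on f4.
In check: no.
Legal moves for White: Bf8, Bb8, Be7, Bc7, Be5, Bc5, Bb4, Ba3, Kg5, Kf5, Kg4, Ke4, Kf3, Ke3, g4.
White has 15 legal moves and is not in check → neither.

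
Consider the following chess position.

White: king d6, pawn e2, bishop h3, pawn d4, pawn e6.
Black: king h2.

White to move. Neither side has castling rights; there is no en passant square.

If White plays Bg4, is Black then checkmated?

no

After Bg4: black king on h2; in check: no.
Black is not in check, so this cannot be checkmate.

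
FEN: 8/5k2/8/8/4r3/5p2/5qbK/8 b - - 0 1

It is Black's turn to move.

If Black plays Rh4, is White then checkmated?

yes

After Rh4: white king on h2; in check: yes, from the black rook on h4.
King squares — g1: attacked by Qf2; h1: attacked by Bg2; g2: attacked by Qf2; g3: attacked by Qf2; h3: attacked by Bg2.
White has no legal moves → checkmate.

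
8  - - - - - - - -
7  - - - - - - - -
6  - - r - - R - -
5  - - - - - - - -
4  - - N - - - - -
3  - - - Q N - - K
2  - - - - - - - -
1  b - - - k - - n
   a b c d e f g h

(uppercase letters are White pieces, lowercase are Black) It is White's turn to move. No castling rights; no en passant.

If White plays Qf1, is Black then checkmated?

yes

After Qf1: black king on e1; in check: yes, from the white queen on f1.
King squares — d1: attacked by Qf1; f1: attacked by Ne3; d2: attacked by Nc4; e2: attacked by Qf1; f2: attacked by Qf1.
Black has no legal moves → checkmate.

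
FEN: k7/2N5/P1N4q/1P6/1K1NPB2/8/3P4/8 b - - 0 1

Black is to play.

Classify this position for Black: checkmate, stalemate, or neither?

checkmate

Black to move; black king on a8.
In check: yes, from the white knight on c7.
King squares — a7: attacked by Nc6; b7: attacked by Pa6; b8: attacked by Nc6.
Legal moves for Black: none.
In check with no legal moves → checkmate.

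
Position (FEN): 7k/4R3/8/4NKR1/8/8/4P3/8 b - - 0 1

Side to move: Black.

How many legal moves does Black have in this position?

0

Black to move; king on h8.
In check: no.
Legal moves: none.
Count: 0.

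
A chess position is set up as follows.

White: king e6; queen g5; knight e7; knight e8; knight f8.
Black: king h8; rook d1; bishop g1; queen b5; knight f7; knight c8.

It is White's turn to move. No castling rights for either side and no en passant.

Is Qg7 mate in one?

yes

After Qg7: black king on h8; in check: yes, from the white queen on g7.
King squares — g7: attacked by Ne8; h7: attacked by Qg7; g8: attacked by Ne7.
Black has no legal moves → checkmate.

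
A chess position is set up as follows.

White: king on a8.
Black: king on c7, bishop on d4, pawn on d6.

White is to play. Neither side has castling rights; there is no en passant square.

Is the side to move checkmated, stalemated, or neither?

White to move; white king on a8.
In check: no.
King squares — a7: attacked by Bd4; b7: attacked by Kc7; b8: attacked by Kc7.
Legal moves for White: none.
Not in check and no legal moves → stalemate.

stalemate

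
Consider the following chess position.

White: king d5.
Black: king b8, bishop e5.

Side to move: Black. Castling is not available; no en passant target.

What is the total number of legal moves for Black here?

Black to move; king on b8.
In check: no.
Legal moves: Kc8, Ka8, Kc7, Kb7, Ka7, Bh8, Bg7, Bc7, Bf6, Bd6, Bf4, Bd4, Bg3, Bc3, Bh2, Bb2, Ba1.
Count: 17.

17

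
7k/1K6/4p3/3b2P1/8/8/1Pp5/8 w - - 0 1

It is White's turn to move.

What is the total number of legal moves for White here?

White to move; king on b7.
In check: yes, from the black bishop on d5.
Legal moves: Kc8, Kb8, Kc7, Ka7, Kb6, Ka6.
Count: 6.

6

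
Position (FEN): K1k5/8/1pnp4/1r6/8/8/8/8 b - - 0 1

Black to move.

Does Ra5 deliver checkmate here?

After Ra5: white king on a8; in check: yes, from the black rook on a5.
King squares — a7: attacked by Ra5; b7: attacked by Kc8; b8: attacked by Nc6.
White has no legal moves → checkmate.

yes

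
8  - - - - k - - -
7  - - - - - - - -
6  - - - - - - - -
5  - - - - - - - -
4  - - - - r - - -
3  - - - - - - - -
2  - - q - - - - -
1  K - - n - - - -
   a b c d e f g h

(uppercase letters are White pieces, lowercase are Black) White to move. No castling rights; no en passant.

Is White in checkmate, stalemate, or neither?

stalemate

White to move; white king on a1.
In check: no.
King squares — b1: attacked by Qc2; a2: attacked by Qc2; b2: attacked by Nd1.
Legal moves for White: none.
Not in check and no legal moves → stalemate.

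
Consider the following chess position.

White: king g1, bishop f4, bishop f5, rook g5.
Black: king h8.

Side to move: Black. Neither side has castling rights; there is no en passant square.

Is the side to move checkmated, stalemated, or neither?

Black to move; black king on h8.
In check: no.
King squares — g7: attacked by Rg5; h7: attacked by Bf5; g8: attacked by Rg5.
Legal moves for Black: none.
Not in check and no legal moves → stalemate.

stalemate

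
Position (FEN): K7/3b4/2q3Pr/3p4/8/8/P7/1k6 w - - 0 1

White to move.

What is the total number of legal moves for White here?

White to move; king on a8.
In check: yes, from the black queen on c6.
Legal moves: Kb8, Ka7.
Count: 2.

2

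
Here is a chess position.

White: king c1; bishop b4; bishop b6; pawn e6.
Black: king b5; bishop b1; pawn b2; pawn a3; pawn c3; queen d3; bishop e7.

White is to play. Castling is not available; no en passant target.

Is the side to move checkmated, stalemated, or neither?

White to move; white king on c1.
In check: yes, from the black pawn on b2.
King squares — b1: attacked by Qd3; d1: attacked by Qd3; b2: attacked by Pa3; c2: attacked by Bb1; d2: attacked by Pc3.
Legal moves for White: none.
In check with no legal moves → checkmate.

checkmate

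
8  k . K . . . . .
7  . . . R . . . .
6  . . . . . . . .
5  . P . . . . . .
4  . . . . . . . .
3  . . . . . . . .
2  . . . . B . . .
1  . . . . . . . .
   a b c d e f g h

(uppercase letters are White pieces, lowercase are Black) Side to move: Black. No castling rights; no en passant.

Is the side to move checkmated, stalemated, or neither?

stalemate

Black to move; black king on a8.
In check: no.
King squares — a7: attacked by Rd7; b7: attacked by Rd7; b8: attacked by Kc8.
Legal moves for Black: none.
Not in check and no legal moves → stalemate.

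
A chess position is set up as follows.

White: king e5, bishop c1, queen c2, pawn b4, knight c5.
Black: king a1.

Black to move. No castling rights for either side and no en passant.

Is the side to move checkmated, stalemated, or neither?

stalemate

Black to move; black king on a1.
In check: no.
King squares — b1: attacked by Qc2; a2: attacked by Qc2; b2: attacked by Bc1.
Legal moves for Black: none.
Not in check and no legal moves → stalemate.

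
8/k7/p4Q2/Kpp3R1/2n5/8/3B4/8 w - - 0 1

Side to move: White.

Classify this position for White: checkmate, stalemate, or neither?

White to move; white king on a5.
In check: yes, from the black knight on c4.
King squares — a4: attacked by Pb5; b4: attacked by Pc5; b5: attacked by Pa6; a6: attacked by Ka7; b6: attacked by Nc4.
Legal moves for White: none.
In check with no legal moves → checkmate.

checkmate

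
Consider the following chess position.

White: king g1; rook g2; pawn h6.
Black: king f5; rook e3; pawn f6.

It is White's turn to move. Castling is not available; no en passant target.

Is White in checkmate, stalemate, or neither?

neither

White to move; white king on g1.
In check: no.
Legal moves for White: Rg8, Rg7, Rg6, Rg5+, Rg4, Rg3, Rh2, Rf2+, Re2, Rd2, Rc2, Rb2, Ra2, Kh2, Kf2, Kh1, Kf1, h7.
White has 18 legal moves and is not in check → neither.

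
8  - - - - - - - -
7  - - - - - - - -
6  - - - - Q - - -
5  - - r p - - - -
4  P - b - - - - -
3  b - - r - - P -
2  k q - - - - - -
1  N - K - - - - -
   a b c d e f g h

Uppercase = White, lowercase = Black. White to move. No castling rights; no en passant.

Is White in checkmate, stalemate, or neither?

White to move; white king on c1.
In check: yes, from the black queen on b2.
King squares — b1: attacked by Ka2; d1: attacked by Rd3; b2: attacked by Ka2; c2: attacked by Qb2; d2: attacked by Qb2.
Legal moves for White: none.
In check with no legal moves → checkmate.

checkmate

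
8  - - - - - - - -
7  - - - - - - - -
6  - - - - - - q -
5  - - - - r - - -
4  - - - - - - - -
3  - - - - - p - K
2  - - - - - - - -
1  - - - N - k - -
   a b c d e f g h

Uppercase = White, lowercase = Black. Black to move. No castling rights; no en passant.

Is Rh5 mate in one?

yes

After Rh5: white king on h3; in check: yes, from the black rook on h5.
King squares — g2: attacked by Kf1; h2: attacked by Rh5; g3: attacked by Qg6; g4: attacked by Qg6; h4: attacked by Rh5.
White has no legal moves → checkmate.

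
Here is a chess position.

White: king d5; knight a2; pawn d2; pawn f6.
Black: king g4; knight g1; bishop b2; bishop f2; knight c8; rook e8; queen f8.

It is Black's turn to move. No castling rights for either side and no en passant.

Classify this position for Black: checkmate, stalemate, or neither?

Black to move; black king on g4.
In check: no.
Legal moves for Black include: Qh8, Qg8+, Qg7, Qf7+, Qe7, Qh6, Qxf6, Qd6+, Qc5#, Qb4, Qa3, Rd8+, Re7, Re6, Re5+, Re4, Re3, Re2, ... (list truncated; more exist).
Black has legal moves and is not in check → neither.

neither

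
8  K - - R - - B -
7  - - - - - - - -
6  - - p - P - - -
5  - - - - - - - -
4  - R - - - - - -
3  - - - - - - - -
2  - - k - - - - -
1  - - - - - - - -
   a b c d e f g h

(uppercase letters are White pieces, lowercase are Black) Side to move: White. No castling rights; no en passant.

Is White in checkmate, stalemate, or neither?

White to move; white king on a8.
In check: no.
Legal moves for White include: Bh7+, Bf7, Rf8, Re8, Rc8, Rdb8, Rd7, Rd6, Rd5, Rdd4, Rd3, Rd2+, Rd1, Kb8, Kb7, Ka7, Rbb8, Rb7, ... (list truncated; more exist).
White has legal moves and is not in check → neither.

neither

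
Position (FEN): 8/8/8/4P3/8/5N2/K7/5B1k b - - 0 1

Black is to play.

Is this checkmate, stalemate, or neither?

stalemate

Black to move; black king on h1.
In check: no.
King squares — g1: attacked by Nf3; g2: attacked by Bf1; h2: attacked by Nf3.
Legal moves for Black: none.
Not in check and no legal moves → stalemate.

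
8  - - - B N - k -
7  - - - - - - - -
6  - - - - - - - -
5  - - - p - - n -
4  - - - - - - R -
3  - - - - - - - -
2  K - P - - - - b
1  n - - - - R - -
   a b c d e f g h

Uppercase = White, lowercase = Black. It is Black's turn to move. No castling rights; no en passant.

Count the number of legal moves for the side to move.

12

Black to move; king on g8.
In check: no.
Legal moves: Kh8, Kh7, Bb8, Bc7, Bd6, Be5, Bf4, Bg3, Bg1, Nb3, Nxc2, d4.
Count: 12.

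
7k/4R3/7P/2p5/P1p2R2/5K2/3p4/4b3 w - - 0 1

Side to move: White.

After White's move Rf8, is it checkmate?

After Rf8: black king on h8; in check: yes, from the white rook on f8.
King squares — g7: attacked by Ph6; h7: attacked by Re7; g8: attacked by Rf8.
Black has no legal moves → checkmate.

yes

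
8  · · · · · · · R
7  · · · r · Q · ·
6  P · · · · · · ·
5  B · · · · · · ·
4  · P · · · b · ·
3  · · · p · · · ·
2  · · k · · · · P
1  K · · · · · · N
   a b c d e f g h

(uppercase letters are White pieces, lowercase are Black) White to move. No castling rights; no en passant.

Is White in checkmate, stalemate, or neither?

White to move; white king on a1.
In check: no.
Legal moves for White include: Rg8, Rf8, Re8, Rd8, Rc8+, Rb8, Ra8, Rh7, Rh6, Rh5, Rh4, Rh3, Qg8, Qf8, Qe8, Qh7, Qg7, Qe7, ... (list truncated; more exist).
White has legal moves and is not in check → neither.

neither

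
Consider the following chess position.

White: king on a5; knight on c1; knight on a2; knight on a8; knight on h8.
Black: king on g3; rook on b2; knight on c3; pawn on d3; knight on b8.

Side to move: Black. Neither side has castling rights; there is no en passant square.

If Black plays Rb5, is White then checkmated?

yes

After Rb5: white king on a5; in check: yes, from the black rook on b5.
King squares — a4: attacked by Nc3; b4: attacked by Rb5; b5: attacked by Nc3; a6: attacked by Nb8; b6: attacked by Rb5.
White has no legal moves → checkmate.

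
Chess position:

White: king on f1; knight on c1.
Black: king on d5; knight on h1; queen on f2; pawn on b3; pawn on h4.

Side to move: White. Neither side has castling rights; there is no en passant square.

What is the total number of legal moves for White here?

White to move; king on f1.
In check: yes, from the black queen on f2.
Legal moves: none.
Count: 0.

0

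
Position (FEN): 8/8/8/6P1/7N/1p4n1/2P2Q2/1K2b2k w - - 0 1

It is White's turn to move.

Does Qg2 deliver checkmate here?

After Qg2: black king on h1; in check: yes, from the white queen on g2.
King squares — g1: attacked by Qg2; g2: attacked by Nh4; h2: attacked by Qg2.
Black has no legal moves → checkmate.

yes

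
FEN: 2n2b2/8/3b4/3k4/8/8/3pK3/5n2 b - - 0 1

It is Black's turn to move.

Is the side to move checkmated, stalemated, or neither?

Black to move; black king on d5.
In check: no.
Legal moves for Black include: Bg7, Bfe7, Bh6, Ne7, Na7, Nb6, Bb8, Bde7, Bc7, Be5, Bc5, Bf4, Bb4, Bg3, Ba3, Bh2, Ke6, Kc6, ... (list truncated; more exist).
Black has legal moves and is not in check → neither.

neither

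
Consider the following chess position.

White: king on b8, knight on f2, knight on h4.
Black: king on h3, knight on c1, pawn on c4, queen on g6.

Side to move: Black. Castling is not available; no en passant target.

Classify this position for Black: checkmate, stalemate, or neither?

neither

Black to move; black king on h3.
In check: yes, from the white knight on f2.
King squares — g2: attacked by Nh4; h2: available; g3: available; g4: attacked by Nf2; h4: available.
Legal moves for Black: Kxh4, Kg3, Kh2.
Black is in check but has 3 legal moves → neither.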